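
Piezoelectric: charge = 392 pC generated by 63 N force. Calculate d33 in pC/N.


d33 = 392 / 63 = 6.2 pC/N

6.2


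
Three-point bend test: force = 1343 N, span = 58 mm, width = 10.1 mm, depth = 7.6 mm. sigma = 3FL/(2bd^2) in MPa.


sigma = 3*1343*58/(2*10.1*7.6^2) = 200.3 MPa

200.3


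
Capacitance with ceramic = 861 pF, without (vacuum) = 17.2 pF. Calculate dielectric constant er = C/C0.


er = 861 / 17.2 = 50.06

50.06


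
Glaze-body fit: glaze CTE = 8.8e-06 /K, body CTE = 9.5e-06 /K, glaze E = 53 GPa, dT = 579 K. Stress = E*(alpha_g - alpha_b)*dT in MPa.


Stress = 53*1000*(8.8e-06 - 9.5e-06)*579 = -21.5 MPa

-21.5


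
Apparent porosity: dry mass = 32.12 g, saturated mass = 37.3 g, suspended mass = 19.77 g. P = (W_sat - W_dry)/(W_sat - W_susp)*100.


P = (37.3 - 32.12) / (37.3 - 19.77) * 100 = 5.18 / 17.53 * 100 = 29.5%

29.5


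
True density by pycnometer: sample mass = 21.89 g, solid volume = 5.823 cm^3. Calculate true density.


TD = 21.89 / 5.823 = 3.759 g/cm^3

3.759


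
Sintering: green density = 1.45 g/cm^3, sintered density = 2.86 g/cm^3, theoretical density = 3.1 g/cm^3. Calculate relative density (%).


Relative = 2.86 / 3.1 * 100 = 92.3%

92.3


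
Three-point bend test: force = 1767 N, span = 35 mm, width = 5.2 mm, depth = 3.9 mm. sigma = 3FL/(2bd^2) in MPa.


sigma = 3*1767*35/(2*5.2*3.9^2) = 1172.9 MPa

1172.9


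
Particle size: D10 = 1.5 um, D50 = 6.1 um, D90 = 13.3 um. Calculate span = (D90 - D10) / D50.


Span = (13.3 - 1.5) / 6.1 = 11.8 / 6.1 = 1.934

1.934


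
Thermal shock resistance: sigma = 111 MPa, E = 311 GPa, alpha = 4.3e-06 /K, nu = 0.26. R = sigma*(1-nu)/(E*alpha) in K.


R = 111*(1-0.26)/(311*1000*4.3e-06) = 61 K

61


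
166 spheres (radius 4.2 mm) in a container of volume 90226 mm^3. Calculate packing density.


V_sphere = 4/3*pi*4.2^3 = 310.3391 mm^3
Total V = 166*310.3391 = 51516.2906 mm^3
PD = 51516.2906 / 90226 = 0.571

0.571


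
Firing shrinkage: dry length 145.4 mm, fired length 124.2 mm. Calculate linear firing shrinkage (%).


FS = (145.4 - 124.2) / 145.4 * 100 = 14.58%

14.58


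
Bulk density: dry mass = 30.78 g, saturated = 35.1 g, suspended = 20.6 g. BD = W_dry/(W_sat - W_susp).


BD = 30.78 / (35.1 - 20.6) = 30.78 / 14.5 = 2.123 g/cm^3

2.123


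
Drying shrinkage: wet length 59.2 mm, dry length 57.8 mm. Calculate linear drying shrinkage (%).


DS = (59.2 - 57.8) / 59.2 * 100 = 2.36%

2.36


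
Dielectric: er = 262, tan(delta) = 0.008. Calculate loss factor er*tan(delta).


Loss = 262 * 0.008 = 2.096

2.096


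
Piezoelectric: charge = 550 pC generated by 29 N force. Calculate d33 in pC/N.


d33 = 550 / 29 = 19.0 pC/N

19.0


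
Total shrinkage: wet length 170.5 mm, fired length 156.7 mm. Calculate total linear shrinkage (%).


TS = (170.5 - 156.7) / 170.5 * 100 = 8.09%

8.09


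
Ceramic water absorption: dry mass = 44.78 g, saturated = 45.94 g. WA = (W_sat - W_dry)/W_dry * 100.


WA = (45.94 - 44.78) / 44.78 * 100 = 2.59%

2.59


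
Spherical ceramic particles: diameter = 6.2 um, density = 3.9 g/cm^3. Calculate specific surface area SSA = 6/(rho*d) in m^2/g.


SSA = 6 / (3.9 * 6.2) = 0.248 m^2/g

0.248


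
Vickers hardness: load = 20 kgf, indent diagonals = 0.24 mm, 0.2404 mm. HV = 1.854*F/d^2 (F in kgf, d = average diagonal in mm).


d_avg = (0.24+0.2404)/2 = 0.2402 mm
HV = 1.854*20/0.2402^2 = 643

643


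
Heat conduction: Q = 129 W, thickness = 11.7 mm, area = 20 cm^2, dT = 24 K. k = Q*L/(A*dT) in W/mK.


k = 129*11.7/1000/(20/10000*24) = 31.44 W/mK

31.44


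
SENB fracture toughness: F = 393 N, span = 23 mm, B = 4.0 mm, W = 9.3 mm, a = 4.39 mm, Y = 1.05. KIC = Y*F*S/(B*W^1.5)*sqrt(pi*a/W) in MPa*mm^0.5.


KIC = 1.05*393*23/(4.0*9.3^1.5)*sqrt(pi*4.39/9.3) = 101.88

101.88


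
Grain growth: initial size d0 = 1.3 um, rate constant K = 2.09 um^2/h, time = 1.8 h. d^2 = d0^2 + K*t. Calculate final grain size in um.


d^2 = 1.3^2 + 2.09*1.8 = 5.452
d = sqrt(5.452) = 2.33 um

2.33


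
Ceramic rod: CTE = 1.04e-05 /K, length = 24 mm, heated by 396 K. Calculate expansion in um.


dL = 1.04e-05 * 24 * 396 * 1000 = 98.842 um

98.842


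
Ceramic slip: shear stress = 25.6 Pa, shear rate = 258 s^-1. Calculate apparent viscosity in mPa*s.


eta = tau/gamma * 1000 = 25.6/258 * 1000 = 99.2 mPa*s

99.2


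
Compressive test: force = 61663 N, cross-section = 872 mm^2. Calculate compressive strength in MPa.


CS = 61663 / 872 = 70.7 MPa

70.7


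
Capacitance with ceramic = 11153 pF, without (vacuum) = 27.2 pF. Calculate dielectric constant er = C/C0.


er = 11153 / 27.2 = 410.04

410.04


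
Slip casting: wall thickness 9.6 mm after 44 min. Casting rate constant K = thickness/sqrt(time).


K = 9.6 / sqrt(44) = 9.6 / 6.6332 = 1.447 mm/min^0.5

1.447


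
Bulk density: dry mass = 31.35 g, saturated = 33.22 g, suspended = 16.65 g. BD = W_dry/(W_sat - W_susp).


BD = 31.35 / (33.22 - 16.65) = 31.35 / 16.57 = 1.892 g/cm^3

1.892


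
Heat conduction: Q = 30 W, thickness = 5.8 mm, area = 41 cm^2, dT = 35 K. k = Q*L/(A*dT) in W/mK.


k = 30*5.8/1000/(41/10000*35) = 1.21 W/mK

1.21


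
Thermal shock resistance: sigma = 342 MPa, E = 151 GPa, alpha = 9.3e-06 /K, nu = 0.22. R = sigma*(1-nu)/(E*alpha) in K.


R = 342*(1-0.22)/(151*1000*9.3e-06) = 190 K

190


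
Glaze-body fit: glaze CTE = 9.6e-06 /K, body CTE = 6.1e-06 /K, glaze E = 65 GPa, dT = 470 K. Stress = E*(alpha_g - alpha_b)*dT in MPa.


Stress = 65*1000*(9.6e-06 - 6.1e-06)*470 = 106.9 MPa

106.9


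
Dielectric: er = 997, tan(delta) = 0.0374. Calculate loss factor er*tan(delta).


Loss = 997 * 0.0374 = 37.288

37.288


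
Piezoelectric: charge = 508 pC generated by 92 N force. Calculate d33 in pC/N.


d33 = 508 / 92 = 5.5 pC/N

5.5


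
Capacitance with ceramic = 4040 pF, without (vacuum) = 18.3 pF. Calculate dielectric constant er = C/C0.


er = 4040 / 18.3 = 220.77

220.77


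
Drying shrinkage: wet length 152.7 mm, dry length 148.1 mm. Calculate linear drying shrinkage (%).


DS = (152.7 - 148.1) / 152.7 * 100 = 3.01%

3.01


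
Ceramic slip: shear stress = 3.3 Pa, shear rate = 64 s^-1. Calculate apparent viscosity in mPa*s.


eta = tau/gamma * 1000 = 3.3/64 * 1000 = 51.6 mPa*s

51.6


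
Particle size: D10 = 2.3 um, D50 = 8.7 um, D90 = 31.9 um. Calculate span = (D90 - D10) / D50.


Span = (31.9 - 2.3) / 8.7 = 29.6 / 8.7 = 3.402

3.402


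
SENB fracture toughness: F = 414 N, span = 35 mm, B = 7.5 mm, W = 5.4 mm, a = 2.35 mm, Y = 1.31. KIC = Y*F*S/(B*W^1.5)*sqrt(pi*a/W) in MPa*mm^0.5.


KIC = 1.31*414*35/(7.5*5.4^1.5)*sqrt(pi*2.35/5.4) = 235.83

235.83


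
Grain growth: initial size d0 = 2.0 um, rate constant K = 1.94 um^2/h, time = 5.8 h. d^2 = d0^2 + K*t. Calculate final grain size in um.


d^2 = 2.0^2 + 1.94*5.8 = 15.252
d = sqrt(15.252) = 3.91 um

3.91


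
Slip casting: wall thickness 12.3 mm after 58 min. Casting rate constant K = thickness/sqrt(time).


K = 12.3 / sqrt(58) = 12.3 / 7.6158 = 1.615 mm/min^0.5

1.615


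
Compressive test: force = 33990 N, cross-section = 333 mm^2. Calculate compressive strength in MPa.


CS = 33990 / 333 = 102.1 MPa

102.1


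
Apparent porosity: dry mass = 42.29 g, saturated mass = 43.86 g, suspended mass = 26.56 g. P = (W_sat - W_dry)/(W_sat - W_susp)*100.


P = (43.86 - 42.29) / (43.86 - 26.56) * 100 = 1.57 / 17.3 * 100 = 9.1%

9.1


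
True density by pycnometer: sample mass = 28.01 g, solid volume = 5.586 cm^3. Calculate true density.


TD = 28.01 / 5.586 = 5.014 g/cm^3

5.014


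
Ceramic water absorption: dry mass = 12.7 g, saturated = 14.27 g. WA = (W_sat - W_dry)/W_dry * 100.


WA = (14.27 - 12.7) / 12.7 * 100 = 12.36%

12.36


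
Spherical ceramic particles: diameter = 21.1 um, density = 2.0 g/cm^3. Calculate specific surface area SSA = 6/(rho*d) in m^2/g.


SSA = 6 / (2.0 * 21.1) = 0.142 m^2/g

0.142


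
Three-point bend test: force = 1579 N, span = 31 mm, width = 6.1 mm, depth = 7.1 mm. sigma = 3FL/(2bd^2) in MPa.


sigma = 3*1579*31/(2*6.1*7.1^2) = 238.8 MPa

238.8


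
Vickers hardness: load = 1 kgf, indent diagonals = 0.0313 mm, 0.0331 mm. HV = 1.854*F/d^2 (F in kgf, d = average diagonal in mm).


d_avg = (0.0313+0.0331)/2 = 0.0322 mm
HV = 1.854*1/0.0322^2 = 1788

1788


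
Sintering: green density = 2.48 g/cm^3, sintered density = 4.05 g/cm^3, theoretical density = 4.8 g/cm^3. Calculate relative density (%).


Relative = 4.05 / 4.8 * 100 = 84.4%

84.4


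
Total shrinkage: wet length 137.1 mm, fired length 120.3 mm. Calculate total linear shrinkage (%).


TS = (137.1 - 120.3) / 137.1 * 100 = 12.25%

12.25


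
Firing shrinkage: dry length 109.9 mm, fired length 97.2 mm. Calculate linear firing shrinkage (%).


FS = (109.9 - 97.2) / 109.9 * 100 = 11.56%

11.56


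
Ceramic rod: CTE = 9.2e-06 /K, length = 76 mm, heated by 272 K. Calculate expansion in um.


dL = 9.2e-06 * 76 * 272 * 1000 = 190.182 um

190.182


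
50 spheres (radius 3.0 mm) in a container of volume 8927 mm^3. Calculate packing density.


V_sphere = 4/3*pi*3.0^3 = 113.0973 mm^3
Total V = 50*113.0973 = 5654.865 mm^3
PD = 5654.865 / 8927 = 0.633

0.633


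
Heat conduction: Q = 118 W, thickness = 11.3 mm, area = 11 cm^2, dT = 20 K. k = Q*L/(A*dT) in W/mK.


k = 118*11.3/1000/(11/10000*20) = 60.61 W/mK

60.61


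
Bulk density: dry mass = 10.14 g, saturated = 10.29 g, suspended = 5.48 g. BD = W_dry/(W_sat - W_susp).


BD = 10.14 / (10.29 - 5.48) = 10.14 / 4.81 = 2.108 g/cm^3

2.108


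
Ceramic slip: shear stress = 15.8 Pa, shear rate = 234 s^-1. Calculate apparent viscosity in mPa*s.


eta = tau/gamma * 1000 = 15.8/234 * 1000 = 67.5 mPa*s

67.5


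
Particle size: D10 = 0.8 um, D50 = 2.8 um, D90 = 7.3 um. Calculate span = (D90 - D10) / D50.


Span = (7.3 - 0.8) / 2.8 = 6.5 / 2.8 = 2.321

2.321


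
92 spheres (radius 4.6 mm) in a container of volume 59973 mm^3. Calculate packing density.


V_sphere = 4/3*pi*4.6^3 = 407.7201 mm^3
Total V = 92*407.7201 = 37510.2492 mm^3
PD = 37510.2492 / 59973 = 0.625

0.625


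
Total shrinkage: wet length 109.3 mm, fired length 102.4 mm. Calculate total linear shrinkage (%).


TS = (109.3 - 102.4) / 109.3 * 100 = 6.31%

6.31


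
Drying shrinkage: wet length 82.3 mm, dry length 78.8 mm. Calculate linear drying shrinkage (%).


DS = (82.3 - 78.8) / 82.3 * 100 = 4.25%

4.25


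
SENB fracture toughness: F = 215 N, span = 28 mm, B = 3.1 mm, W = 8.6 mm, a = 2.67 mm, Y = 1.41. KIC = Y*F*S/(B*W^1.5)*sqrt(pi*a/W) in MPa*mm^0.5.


KIC = 1.41*215*28/(3.1*8.6^1.5)*sqrt(pi*2.67/8.6) = 107.22

107.22


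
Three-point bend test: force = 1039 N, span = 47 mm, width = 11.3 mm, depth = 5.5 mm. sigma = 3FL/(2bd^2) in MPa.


sigma = 3*1039*47/(2*11.3*5.5^2) = 214.3 MPa

214.3


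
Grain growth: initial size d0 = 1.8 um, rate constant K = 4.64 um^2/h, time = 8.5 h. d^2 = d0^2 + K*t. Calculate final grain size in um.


d^2 = 1.8^2 + 4.64*8.5 = 42.68
d = sqrt(42.68) = 6.53 um

6.53


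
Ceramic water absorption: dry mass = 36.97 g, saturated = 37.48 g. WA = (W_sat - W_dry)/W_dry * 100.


WA = (37.48 - 36.97) / 36.97 * 100 = 1.38%

1.38


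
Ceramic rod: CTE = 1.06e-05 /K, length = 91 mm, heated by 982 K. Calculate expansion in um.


dL = 1.06e-05 * 91 * 982 * 1000 = 947.237 um

947.237


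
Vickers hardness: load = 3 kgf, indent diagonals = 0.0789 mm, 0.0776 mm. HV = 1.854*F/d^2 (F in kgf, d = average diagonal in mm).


d_avg = (0.0789+0.0776)/2 = 0.07825 mm
HV = 1.854*3/0.07825^2 = 908

908


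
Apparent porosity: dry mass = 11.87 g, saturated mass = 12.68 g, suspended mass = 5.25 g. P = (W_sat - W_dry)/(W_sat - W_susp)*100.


P = (12.68 - 11.87) / (12.68 - 5.25) * 100 = 0.81 / 7.43 * 100 = 10.9%

10.9


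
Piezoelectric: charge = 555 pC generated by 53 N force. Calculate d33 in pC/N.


d33 = 555 / 53 = 10.5 pC/N

10.5


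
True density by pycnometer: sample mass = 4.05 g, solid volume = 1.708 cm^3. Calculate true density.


TD = 4.05 / 1.708 = 2.371 g/cm^3

2.371


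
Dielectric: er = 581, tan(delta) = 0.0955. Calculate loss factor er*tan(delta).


Loss = 581 * 0.0955 = 55.486

55.486


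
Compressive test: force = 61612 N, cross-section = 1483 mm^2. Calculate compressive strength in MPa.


CS = 61612 / 1483 = 41.5 MPa

41.5


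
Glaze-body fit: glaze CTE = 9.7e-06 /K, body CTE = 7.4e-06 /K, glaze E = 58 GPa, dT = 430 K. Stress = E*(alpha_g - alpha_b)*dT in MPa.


Stress = 58*1000*(9.7e-06 - 7.4e-06)*430 = 57.4 MPa

57.4


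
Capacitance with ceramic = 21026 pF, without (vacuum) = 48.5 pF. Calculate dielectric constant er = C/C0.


er = 21026 / 48.5 = 433.53

433.53


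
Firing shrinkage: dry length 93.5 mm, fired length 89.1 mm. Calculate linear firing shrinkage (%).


FS = (93.5 - 89.1) / 93.5 * 100 = 4.71%

4.71


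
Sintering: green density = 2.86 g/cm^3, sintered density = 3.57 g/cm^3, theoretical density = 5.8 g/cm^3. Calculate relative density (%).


Relative = 3.57 / 5.8 * 100 = 61.6%

61.6


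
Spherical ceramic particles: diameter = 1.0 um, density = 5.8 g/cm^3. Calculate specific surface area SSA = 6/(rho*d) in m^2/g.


SSA = 6 / (5.8 * 1.0) = 1.034 m^2/g

1.034


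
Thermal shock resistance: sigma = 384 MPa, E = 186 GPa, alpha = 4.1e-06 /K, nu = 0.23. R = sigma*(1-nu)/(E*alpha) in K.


R = 384*(1-0.23)/(186*1000*4.1e-06) = 388 K

388


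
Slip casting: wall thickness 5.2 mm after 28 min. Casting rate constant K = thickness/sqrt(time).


K = 5.2 / sqrt(28) = 5.2 / 5.2915 = 0.983 mm/min^0.5

0.983


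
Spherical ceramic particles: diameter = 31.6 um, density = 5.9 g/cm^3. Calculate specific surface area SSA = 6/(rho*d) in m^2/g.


SSA = 6 / (5.9 * 31.6) = 0.032 m^2/g

0.032


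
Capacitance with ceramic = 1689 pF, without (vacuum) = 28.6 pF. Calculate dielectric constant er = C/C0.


er = 1689 / 28.6 = 59.06

59.06


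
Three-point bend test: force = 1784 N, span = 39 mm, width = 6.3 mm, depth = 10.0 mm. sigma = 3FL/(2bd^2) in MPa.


sigma = 3*1784*39/(2*6.3*10.0^2) = 165.7 MPa

165.7


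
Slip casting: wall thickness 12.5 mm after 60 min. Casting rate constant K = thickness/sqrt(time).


K = 12.5 / sqrt(60) = 12.5 / 7.746 = 1.614 mm/min^0.5

1.614


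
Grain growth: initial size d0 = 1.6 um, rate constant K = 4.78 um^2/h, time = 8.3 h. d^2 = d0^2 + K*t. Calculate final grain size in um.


d^2 = 1.6^2 + 4.78*8.3 = 42.234
d = sqrt(42.234) = 6.5 um

6.5


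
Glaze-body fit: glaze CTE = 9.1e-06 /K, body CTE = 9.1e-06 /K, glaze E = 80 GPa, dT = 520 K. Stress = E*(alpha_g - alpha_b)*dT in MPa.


Stress = 80*1000*(9.1e-06 - 9.1e-06)*520 = 0.0 MPa

0.0


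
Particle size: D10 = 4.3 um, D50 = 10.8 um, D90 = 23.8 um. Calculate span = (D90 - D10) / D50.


Span = (23.8 - 4.3) / 10.8 = 19.5 / 10.8 = 1.806

1.806


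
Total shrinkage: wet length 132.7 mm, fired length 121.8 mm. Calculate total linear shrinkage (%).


TS = (132.7 - 121.8) / 132.7 * 100 = 8.21%

8.21


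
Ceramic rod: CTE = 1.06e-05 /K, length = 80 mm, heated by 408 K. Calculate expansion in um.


dL = 1.06e-05 * 80 * 408 * 1000 = 345.984 um

345.984


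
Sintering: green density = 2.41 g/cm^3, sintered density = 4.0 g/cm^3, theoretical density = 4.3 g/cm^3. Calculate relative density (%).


Relative = 4.0 / 4.3 * 100 = 93.0%

93.0


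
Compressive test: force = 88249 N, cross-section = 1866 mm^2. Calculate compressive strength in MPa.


CS = 88249 / 1866 = 47.3 MPa

47.3


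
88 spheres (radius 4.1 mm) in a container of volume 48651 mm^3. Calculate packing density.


V_sphere = 4/3*pi*4.1^3 = 288.6956 mm^3
Total V = 88*288.6956 = 25405.2128 mm^3
PD = 25405.2128 / 48651 = 0.522

0.522


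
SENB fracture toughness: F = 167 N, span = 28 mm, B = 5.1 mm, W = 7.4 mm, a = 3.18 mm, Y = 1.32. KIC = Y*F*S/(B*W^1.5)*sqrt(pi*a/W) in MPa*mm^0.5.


KIC = 1.32*167*28/(5.1*7.4^1.5)*sqrt(pi*3.18/7.4) = 69.86

69.86


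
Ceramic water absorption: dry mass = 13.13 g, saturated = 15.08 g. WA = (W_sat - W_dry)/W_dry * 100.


WA = (15.08 - 13.13) / 13.13 * 100 = 14.85%

14.85


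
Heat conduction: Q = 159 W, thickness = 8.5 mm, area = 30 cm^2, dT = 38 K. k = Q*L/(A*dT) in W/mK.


k = 159*8.5/1000/(30/10000*38) = 11.86 W/mK

11.86


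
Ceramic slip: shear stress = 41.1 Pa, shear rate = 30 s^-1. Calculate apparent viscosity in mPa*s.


eta = tau/gamma * 1000 = 41.1/30 * 1000 = 1370.0 mPa*s

1370.0


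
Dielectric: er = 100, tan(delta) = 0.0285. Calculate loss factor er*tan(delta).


Loss = 100 * 0.0285 = 2.85

2.85


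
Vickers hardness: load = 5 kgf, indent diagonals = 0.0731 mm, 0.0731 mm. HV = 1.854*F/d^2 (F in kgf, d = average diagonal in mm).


d_avg = (0.0731+0.0731)/2 = 0.0731 mm
HV = 1.854*5/0.0731^2 = 1735

1735


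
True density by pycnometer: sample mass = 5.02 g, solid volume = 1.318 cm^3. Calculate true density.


TD = 5.02 / 1.318 = 3.809 g/cm^3

3.809


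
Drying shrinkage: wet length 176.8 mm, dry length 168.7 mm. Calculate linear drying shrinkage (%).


DS = (176.8 - 168.7) / 176.8 * 100 = 4.58%

4.58


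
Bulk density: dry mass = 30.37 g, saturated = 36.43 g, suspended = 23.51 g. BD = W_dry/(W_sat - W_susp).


BD = 30.37 / (36.43 - 23.51) = 30.37 / 12.92 = 2.351 g/cm^3

2.351


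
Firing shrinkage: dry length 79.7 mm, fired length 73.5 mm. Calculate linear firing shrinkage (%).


FS = (79.7 - 73.5) / 79.7 * 100 = 7.78%

7.78


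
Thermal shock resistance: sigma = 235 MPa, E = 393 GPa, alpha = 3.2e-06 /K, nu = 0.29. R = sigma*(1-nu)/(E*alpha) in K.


R = 235*(1-0.29)/(393*1000*3.2e-06) = 133 K

133


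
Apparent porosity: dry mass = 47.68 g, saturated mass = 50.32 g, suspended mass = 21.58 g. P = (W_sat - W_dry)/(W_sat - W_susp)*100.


P = (50.32 - 47.68) / (50.32 - 21.58) * 100 = 2.64 / 28.74 * 100 = 9.2%

9.2


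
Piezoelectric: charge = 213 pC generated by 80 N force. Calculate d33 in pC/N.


d33 = 213 / 80 = 2.7 pC/N

2.7


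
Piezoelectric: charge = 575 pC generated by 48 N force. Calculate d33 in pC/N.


d33 = 575 / 48 = 12.0 pC/N

12.0


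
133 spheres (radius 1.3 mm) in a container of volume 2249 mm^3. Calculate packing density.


V_sphere = 4/3*pi*1.3^3 = 9.2028 mm^3
Total V = 133*9.2028 = 1223.9724 mm^3
PD = 1223.9724 / 2249 = 0.544

0.544


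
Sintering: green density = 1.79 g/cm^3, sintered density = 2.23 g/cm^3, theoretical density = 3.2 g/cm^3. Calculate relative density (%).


Relative = 2.23 / 3.2 * 100 = 69.7%

69.7


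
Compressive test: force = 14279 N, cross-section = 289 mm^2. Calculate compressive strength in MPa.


CS = 14279 / 289 = 49.4 MPa

49.4


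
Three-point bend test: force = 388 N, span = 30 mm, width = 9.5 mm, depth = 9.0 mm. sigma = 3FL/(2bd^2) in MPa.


sigma = 3*388*30/(2*9.5*9.0^2) = 22.7 MPa

22.7


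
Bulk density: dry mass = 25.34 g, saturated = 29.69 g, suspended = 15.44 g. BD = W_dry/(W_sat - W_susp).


BD = 25.34 / (29.69 - 15.44) = 25.34 / 14.25 = 1.778 g/cm^3

1.778


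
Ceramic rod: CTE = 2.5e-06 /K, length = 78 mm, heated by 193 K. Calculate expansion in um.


dL = 2.5e-06 * 78 * 193 * 1000 = 37.635 um

37.635


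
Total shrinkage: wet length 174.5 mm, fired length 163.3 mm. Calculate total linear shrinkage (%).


TS = (174.5 - 163.3) / 174.5 * 100 = 6.42%

6.42


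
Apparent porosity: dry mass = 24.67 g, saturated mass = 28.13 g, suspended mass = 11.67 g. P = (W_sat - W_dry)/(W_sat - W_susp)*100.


P = (28.13 - 24.67) / (28.13 - 11.67) * 100 = 3.46 / 16.46 * 100 = 21.0%

21.0


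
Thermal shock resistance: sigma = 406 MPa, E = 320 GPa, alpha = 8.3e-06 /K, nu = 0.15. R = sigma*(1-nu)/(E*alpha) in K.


R = 406*(1-0.15)/(320*1000*8.3e-06) = 130 K

130


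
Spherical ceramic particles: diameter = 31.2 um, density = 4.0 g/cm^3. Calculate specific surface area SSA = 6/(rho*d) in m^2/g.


SSA = 6 / (4.0 * 31.2) = 0.048 m^2/g

0.048


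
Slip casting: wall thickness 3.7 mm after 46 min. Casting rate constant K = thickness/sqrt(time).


K = 3.7 / sqrt(46) = 3.7 / 6.7823 = 0.546 mm/min^0.5

0.546


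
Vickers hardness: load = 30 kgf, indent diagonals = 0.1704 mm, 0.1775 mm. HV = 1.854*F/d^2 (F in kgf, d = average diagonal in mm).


d_avg = (0.1704+0.1775)/2 = 0.17395 mm
HV = 1.854*30/0.17395^2 = 1838

1838


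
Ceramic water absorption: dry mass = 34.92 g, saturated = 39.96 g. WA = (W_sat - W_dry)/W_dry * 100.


WA = (39.96 - 34.92) / 34.92 * 100 = 14.43%

14.43


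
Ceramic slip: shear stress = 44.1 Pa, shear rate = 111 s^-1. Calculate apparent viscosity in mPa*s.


eta = tau/gamma * 1000 = 44.1/111 * 1000 = 397.3 mPa*s

397.3


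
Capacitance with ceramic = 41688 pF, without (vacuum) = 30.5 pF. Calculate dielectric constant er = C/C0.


er = 41688 / 30.5 = 1366.82

1366.82


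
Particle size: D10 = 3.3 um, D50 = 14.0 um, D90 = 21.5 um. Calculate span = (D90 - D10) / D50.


Span = (21.5 - 3.3) / 14.0 = 18.2 / 14.0 = 1.3

1.3


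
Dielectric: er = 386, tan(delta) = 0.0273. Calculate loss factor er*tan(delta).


Loss = 386 * 0.0273 = 10.538

10.538


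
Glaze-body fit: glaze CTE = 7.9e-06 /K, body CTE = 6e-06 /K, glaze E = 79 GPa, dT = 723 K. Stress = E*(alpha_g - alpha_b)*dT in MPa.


Stress = 79*1000*(7.9e-06 - 6e-06)*723 = 108.5 MPa

108.5


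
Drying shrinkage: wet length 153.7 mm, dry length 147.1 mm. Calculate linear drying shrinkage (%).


DS = (153.7 - 147.1) / 153.7 * 100 = 4.29%

4.29


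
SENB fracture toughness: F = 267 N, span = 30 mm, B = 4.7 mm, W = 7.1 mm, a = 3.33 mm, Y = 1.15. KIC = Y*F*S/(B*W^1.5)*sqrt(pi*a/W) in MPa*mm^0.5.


KIC = 1.15*267*30/(4.7*7.1^1.5)*sqrt(pi*3.33/7.1) = 125.75

125.75


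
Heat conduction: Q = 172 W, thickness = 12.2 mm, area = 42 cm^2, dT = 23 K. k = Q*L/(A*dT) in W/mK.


k = 172*12.2/1000/(42/10000*23) = 21.72 W/mK

21.72


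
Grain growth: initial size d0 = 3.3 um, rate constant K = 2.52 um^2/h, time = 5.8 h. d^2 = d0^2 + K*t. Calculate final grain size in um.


d^2 = 3.3^2 + 2.52*5.8 = 25.506
d = sqrt(25.506) = 5.05 um

5.05


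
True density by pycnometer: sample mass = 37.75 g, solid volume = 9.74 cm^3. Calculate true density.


TD = 37.75 / 9.74 = 3.876 g/cm^3

3.876


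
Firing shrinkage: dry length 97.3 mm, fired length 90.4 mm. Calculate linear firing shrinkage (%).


FS = (97.3 - 90.4) / 97.3 * 100 = 7.09%

7.09


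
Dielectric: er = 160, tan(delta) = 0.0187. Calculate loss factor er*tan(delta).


Loss = 160 * 0.0187 = 2.992

2.992


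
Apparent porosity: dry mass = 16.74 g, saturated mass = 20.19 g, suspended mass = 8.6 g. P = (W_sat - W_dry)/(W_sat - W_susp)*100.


P = (20.19 - 16.74) / (20.19 - 8.6) * 100 = 3.45 / 11.59 * 100 = 29.8%

29.8


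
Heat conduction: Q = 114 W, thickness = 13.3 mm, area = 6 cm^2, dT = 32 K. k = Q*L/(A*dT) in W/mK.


k = 114*13.3/1000/(6/10000*32) = 78.97 W/mK

78.97


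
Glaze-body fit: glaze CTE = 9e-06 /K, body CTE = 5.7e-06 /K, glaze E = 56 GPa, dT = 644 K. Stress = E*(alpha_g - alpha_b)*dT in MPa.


Stress = 56*1000*(9e-06 - 5.7e-06)*644 = 119.0 MPa

119.0


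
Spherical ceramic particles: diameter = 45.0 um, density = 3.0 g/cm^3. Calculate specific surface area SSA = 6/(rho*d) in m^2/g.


SSA = 6 / (3.0 * 45.0) = 0.044 m^2/g

0.044


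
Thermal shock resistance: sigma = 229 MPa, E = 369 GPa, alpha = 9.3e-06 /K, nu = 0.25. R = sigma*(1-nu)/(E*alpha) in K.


R = 229*(1-0.25)/(369*1000*9.3e-06) = 50 K

50


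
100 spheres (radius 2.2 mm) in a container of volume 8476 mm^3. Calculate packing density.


V_sphere = 4/3*pi*2.2^3 = 44.6022 mm^3
Total V = 100*44.6022 = 4460.22 mm^3
PD = 4460.22 / 8476 = 0.526

0.526


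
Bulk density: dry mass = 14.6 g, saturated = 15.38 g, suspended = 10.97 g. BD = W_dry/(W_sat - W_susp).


BD = 14.6 / (15.38 - 10.97) = 14.6 / 4.41 = 3.311 g/cm^3

3.311


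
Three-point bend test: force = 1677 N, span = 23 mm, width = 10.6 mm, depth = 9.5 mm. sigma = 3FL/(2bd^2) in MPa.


sigma = 3*1677*23/(2*10.6*9.5^2) = 60.5 MPa

60.5


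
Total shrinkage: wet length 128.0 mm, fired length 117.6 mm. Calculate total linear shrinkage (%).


TS = (128.0 - 117.6) / 128.0 * 100 = 8.13%

8.13


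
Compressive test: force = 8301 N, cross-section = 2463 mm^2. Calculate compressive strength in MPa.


CS = 8301 / 2463 = 3.4 MPa

3.4


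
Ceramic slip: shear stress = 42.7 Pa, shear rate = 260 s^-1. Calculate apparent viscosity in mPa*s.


eta = tau/gamma * 1000 = 42.7/260 * 1000 = 164.2 mPa*s

164.2


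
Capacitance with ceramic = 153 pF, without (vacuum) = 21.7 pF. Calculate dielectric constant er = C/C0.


er = 153 / 21.7 = 7.05

7.05


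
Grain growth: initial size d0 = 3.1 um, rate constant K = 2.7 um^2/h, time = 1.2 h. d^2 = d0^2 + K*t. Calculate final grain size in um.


d^2 = 3.1^2 + 2.7*1.2 = 12.85
d = sqrt(12.85) = 3.58 um

3.58


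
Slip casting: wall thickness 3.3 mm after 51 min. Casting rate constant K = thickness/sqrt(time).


K = 3.3 / sqrt(51) = 3.3 / 7.1414 = 0.462 mm/min^0.5

0.462


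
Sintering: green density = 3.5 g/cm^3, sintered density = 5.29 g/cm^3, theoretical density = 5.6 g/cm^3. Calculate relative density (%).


Relative = 5.29 / 5.6 * 100 = 94.5%

94.5


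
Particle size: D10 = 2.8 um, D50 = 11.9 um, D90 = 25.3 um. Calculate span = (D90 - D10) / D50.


Span = (25.3 - 2.8) / 11.9 = 22.5 / 11.9 = 1.891

1.891


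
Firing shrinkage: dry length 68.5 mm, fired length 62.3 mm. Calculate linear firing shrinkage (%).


FS = (68.5 - 62.3) / 68.5 * 100 = 9.05%

9.05


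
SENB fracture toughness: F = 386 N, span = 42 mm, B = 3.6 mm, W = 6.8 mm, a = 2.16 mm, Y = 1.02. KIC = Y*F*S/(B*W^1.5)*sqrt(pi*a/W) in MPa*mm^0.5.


KIC = 1.02*386*42/(3.6*6.8^1.5)*sqrt(pi*2.16/6.8) = 258.77

258.77


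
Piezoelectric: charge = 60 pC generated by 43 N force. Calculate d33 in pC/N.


d33 = 60 / 43 = 1.4 pC/N

1.4


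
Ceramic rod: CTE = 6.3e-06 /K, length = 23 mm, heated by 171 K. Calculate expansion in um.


dL = 6.3e-06 * 23 * 171 * 1000 = 24.778 um

24.778


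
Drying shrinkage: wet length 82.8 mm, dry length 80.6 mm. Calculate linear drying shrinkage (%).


DS = (82.8 - 80.6) / 82.8 * 100 = 2.66%

2.66


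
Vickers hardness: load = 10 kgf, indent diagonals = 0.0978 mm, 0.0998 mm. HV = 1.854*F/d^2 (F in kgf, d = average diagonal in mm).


d_avg = (0.0978+0.0998)/2 = 0.0988 mm
HV = 1.854*10/0.0988^2 = 1899

1899


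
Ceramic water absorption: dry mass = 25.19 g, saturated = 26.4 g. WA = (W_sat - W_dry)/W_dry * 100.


WA = (26.4 - 25.19) / 25.19 * 100 = 4.8%

4.8


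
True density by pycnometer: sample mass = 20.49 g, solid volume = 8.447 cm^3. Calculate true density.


TD = 20.49 / 8.447 = 2.426 g/cm^3

2.426


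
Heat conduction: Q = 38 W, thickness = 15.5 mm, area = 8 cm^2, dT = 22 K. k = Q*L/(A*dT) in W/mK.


k = 38*15.5/1000/(8/10000*22) = 33.47 W/mK

33.47


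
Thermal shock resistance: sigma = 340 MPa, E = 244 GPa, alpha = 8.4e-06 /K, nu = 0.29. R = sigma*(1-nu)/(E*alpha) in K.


R = 340*(1-0.29)/(244*1000*8.4e-06) = 118 K

118


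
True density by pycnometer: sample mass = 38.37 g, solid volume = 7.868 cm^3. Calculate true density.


TD = 38.37 / 7.868 = 4.877 g/cm^3

4.877


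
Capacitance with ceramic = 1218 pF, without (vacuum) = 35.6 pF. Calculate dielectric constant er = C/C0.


er = 1218 / 35.6 = 34.21

34.21


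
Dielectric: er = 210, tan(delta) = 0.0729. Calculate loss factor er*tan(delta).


Loss = 210 * 0.0729 = 15.309

15.309


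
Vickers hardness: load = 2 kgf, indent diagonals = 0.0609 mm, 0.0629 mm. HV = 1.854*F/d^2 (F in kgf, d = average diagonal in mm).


d_avg = (0.0609+0.0629)/2 = 0.0619 mm
HV = 1.854*2/0.0619^2 = 968

968


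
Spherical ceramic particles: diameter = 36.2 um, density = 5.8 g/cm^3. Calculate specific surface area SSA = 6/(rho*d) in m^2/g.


SSA = 6 / (5.8 * 36.2) = 0.029 m^2/g

0.029


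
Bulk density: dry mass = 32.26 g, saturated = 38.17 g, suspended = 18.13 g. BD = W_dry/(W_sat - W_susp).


BD = 32.26 / (38.17 - 18.13) = 32.26 / 20.04 = 1.61 g/cm^3

1.61


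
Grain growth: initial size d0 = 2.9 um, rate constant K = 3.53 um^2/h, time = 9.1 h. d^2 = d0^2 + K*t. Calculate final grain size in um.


d^2 = 2.9^2 + 3.53*9.1 = 40.533
d = sqrt(40.533) = 6.37 um

6.37


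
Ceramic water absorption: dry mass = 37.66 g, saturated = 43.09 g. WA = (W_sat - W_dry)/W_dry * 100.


WA = (43.09 - 37.66) / 37.66 * 100 = 14.42%

14.42


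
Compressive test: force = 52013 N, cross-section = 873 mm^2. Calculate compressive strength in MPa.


CS = 52013 / 873 = 59.6 MPa

59.6


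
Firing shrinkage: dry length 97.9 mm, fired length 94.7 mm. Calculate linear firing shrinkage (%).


FS = (97.9 - 94.7) / 97.9 * 100 = 3.27%

3.27


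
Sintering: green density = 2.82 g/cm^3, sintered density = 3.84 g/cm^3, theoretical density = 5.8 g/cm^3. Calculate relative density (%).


Relative = 3.84 / 5.8 * 100 = 66.2%

66.2


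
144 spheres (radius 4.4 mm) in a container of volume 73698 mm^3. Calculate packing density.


V_sphere = 4/3*pi*4.4^3 = 356.8179 mm^3
Total V = 144*356.8179 = 51381.7776 mm^3
PD = 51381.7776 / 73698 = 0.697

0.697


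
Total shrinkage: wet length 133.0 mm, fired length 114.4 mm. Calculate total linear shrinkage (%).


TS = (133.0 - 114.4) / 133.0 * 100 = 13.98%

13.98


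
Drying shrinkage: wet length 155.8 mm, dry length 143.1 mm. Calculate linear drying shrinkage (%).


DS = (155.8 - 143.1) / 155.8 * 100 = 8.15%

8.15


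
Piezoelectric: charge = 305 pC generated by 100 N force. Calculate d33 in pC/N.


d33 = 305 / 100 = 3.1 pC/N

3.1


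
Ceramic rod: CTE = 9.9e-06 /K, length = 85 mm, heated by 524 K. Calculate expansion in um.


dL = 9.9e-06 * 85 * 524 * 1000 = 440.946 um

440.946


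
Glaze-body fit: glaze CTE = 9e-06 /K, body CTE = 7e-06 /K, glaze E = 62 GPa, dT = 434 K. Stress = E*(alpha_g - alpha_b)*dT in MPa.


Stress = 62*1000*(9e-06 - 7e-06)*434 = 53.8 MPa

53.8


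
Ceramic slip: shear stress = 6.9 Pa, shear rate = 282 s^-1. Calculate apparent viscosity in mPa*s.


eta = tau/gamma * 1000 = 6.9/282 * 1000 = 24.5 mPa*s

24.5


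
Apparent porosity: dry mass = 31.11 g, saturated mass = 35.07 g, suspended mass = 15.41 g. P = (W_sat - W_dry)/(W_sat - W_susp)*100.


P = (35.07 - 31.11) / (35.07 - 15.41) * 100 = 3.96 / 19.66 * 100 = 20.1%

20.1


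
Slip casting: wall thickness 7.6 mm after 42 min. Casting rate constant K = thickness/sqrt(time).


K = 7.6 / sqrt(42) = 7.6 / 6.4807 = 1.173 mm/min^0.5

1.173


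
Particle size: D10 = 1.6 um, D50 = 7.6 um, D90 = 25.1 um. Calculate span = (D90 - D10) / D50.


Span = (25.1 - 1.6) / 7.6 = 23.5 / 7.6 = 3.092

3.092


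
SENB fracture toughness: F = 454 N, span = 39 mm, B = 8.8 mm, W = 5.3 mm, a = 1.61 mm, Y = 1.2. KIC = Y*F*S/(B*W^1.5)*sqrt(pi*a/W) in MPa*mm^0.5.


KIC = 1.2*454*39/(8.8*5.3^1.5)*sqrt(pi*1.61/5.3) = 193.31

193.31


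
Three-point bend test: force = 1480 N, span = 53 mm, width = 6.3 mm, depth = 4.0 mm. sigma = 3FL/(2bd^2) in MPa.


sigma = 3*1480*53/(2*6.3*4.0^2) = 1167.3 MPa

1167.3


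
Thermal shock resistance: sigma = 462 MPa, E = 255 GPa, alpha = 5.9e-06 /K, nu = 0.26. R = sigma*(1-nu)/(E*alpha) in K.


R = 462*(1-0.26)/(255*1000*5.9e-06) = 227 K

227


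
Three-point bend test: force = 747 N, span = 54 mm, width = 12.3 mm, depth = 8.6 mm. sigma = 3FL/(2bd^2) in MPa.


sigma = 3*747*54/(2*12.3*8.6^2) = 66.5 MPa

66.5


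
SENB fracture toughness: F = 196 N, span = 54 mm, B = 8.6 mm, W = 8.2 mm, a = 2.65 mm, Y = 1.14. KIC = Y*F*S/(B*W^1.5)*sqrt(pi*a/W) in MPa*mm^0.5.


KIC = 1.14*196*54/(8.6*8.2^1.5)*sqrt(pi*2.65/8.2) = 60.2

60.2


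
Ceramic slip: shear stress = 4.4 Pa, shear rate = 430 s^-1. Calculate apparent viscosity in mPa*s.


eta = tau/gamma * 1000 = 4.4/430 * 1000 = 10.2 mPa*s

10.2


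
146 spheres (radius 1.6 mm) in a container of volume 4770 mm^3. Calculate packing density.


V_sphere = 4/3*pi*1.6^3 = 17.1573 mm^3
Total V = 146*17.1573 = 2504.9658 mm^3
PD = 2504.9658 / 4770 = 0.525

0.525


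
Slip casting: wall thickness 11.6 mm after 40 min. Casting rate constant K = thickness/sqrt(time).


K = 11.6 / sqrt(40) = 11.6 / 6.3246 = 1.834 mm/min^0.5

1.834


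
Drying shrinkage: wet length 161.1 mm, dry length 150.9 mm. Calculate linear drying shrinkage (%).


DS = (161.1 - 150.9) / 161.1 * 100 = 6.33%

6.33


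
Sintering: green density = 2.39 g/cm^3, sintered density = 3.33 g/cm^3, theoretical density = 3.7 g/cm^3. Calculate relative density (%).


Relative = 3.33 / 3.7 * 100 = 90.0%

90.0


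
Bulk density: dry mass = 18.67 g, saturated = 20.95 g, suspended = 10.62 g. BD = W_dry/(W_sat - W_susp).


BD = 18.67 / (20.95 - 10.62) = 18.67 / 10.33 = 1.807 g/cm^3

1.807


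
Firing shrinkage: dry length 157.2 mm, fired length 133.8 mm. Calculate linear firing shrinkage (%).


FS = (157.2 - 133.8) / 157.2 * 100 = 14.89%

14.89


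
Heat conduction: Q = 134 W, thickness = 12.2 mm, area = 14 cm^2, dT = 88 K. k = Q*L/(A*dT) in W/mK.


k = 134*12.2/1000/(14/10000*88) = 13.27 W/mK

13.27


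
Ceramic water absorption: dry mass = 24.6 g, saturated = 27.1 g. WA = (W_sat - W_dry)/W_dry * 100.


WA = (27.1 - 24.6) / 24.6 * 100 = 10.16%

10.16


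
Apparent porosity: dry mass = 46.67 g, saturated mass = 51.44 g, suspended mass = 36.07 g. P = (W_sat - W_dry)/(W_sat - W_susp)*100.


P = (51.44 - 46.67) / (51.44 - 36.07) * 100 = 4.77 / 15.37 * 100 = 31.0%

31.0


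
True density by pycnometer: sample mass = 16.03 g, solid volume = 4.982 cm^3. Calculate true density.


TD = 16.03 / 4.982 = 3.218 g/cm^3

3.218


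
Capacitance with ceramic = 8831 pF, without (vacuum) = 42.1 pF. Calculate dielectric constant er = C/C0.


er = 8831 / 42.1 = 209.76

209.76


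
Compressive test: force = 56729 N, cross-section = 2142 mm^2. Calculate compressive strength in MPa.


CS = 56729 / 2142 = 26.5 MPa

26.5


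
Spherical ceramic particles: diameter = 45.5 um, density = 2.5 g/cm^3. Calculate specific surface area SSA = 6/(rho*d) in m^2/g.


SSA = 6 / (2.5 * 45.5) = 0.053 m^2/g

0.053


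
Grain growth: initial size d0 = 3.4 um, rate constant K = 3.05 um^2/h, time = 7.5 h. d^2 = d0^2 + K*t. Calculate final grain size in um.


d^2 = 3.4^2 + 3.05*7.5 = 34.435
d = sqrt(34.435) = 5.87 um

5.87


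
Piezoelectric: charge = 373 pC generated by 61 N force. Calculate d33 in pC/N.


d33 = 373 / 61 = 6.1 pC/N

6.1


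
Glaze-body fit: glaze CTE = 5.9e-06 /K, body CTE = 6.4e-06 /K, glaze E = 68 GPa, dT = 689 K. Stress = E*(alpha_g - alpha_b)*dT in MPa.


Stress = 68*1000*(5.9e-06 - 6.4e-06)*689 = -23.4 MPa

-23.4


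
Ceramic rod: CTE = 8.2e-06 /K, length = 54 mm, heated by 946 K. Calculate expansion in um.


dL = 8.2e-06 * 54 * 946 * 1000 = 418.889 um

418.889


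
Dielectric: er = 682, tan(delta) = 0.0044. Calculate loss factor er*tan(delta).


Loss = 682 * 0.0044 = 3.001

3.001


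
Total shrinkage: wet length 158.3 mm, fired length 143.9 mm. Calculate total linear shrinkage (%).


TS = (158.3 - 143.9) / 158.3 * 100 = 9.1%

9.1


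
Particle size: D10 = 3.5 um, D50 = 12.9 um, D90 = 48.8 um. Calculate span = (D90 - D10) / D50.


Span = (48.8 - 3.5) / 12.9 = 45.3 / 12.9 = 3.512

3.512


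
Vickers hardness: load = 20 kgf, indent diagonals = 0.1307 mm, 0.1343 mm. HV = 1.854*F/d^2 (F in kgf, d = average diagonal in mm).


d_avg = (0.1307+0.1343)/2 = 0.1325 mm
HV = 1.854*20/0.1325^2 = 2112

2112


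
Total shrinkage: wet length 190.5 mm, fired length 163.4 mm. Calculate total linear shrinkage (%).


TS = (190.5 - 163.4) / 190.5 * 100 = 14.23%

14.23


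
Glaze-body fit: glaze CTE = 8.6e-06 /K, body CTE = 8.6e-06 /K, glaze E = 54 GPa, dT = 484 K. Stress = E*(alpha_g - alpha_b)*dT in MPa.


Stress = 54*1000*(8.6e-06 - 8.6e-06)*484 = 0.0 MPa

0.0


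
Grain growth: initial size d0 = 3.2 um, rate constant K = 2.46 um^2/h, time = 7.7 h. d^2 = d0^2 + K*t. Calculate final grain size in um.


d^2 = 3.2^2 + 2.46*7.7 = 29.182
d = sqrt(29.182) = 5.4 um

5.4


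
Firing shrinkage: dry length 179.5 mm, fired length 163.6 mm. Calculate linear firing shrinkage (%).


FS = (179.5 - 163.6) / 179.5 * 100 = 8.86%

8.86


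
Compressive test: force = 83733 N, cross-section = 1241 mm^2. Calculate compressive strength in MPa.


CS = 83733 / 1241 = 67.5 MPa

67.5


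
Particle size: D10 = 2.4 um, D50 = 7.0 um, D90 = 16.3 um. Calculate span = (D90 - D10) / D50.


Span = (16.3 - 2.4) / 7.0 = 13.9 / 7.0 = 1.986

1.986


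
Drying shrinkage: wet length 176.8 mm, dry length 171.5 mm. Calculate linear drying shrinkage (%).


DS = (176.8 - 171.5) / 176.8 * 100 = 3.0%

3.0


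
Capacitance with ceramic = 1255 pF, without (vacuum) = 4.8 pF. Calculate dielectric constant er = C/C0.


er = 1255 / 4.8 = 261.46

261.46


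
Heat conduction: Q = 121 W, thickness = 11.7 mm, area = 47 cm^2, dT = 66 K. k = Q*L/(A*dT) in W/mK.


k = 121*11.7/1000/(47/10000*66) = 4.56 W/mK

4.56


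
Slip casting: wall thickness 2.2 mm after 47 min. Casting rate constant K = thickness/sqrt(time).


K = 2.2 / sqrt(47) = 2.2 / 6.8557 = 0.321 mm/min^0.5

0.321


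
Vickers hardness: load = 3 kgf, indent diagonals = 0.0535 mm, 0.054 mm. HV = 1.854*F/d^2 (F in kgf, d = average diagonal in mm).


d_avg = (0.0535+0.054)/2 = 0.05375 mm
HV = 1.854*3/0.05375^2 = 1925

1925


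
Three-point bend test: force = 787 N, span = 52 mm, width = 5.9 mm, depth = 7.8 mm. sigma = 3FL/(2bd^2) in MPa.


sigma = 3*787*52/(2*5.9*7.8^2) = 171.0 MPa

171.0


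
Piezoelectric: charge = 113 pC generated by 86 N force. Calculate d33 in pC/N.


d33 = 113 / 86 = 1.3 pC/N

1.3


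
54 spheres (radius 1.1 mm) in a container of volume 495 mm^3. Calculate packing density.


V_sphere = 4/3*pi*1.1^3 = 5.5753 mm^3
Total V = 54*5.5753 = 301.0662 mm^3
PD = 301.0662 / 495 = 0.608

0.608


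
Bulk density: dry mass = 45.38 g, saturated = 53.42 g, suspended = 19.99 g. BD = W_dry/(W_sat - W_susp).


BD = 45.38 / (53.42 - 19.99) = 45.38 / 33.43 = 1.357 g/cm^3

1.357


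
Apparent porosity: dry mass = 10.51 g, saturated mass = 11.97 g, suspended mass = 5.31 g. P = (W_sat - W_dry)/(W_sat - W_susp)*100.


P = (11.97 - 10.51) / (11.97 - 5.31) * 100 = 1.46 / 6.66 * 100 = 21.9%

21.9


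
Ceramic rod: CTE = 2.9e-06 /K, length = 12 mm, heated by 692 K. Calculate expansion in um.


dL = 2.9e-06 * 12 * 692 * 1000 = 24.082 um

24.082


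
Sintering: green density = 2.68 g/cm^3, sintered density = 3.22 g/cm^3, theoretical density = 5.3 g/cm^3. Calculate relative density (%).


Relative = 3.22 / 5.3 * 100 = 60.8%

60.8


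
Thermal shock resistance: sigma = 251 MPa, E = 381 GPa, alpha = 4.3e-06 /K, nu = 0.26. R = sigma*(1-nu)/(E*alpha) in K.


R = 251*(1-0.26)/(381*1000*4.3e-06) = 113 K

113


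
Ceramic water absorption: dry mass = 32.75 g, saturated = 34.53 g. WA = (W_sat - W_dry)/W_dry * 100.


WA = (34.53 - 32.75) / 32.75 * 100 = 5.44%

5.44


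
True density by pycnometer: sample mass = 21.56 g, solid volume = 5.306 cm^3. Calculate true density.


TD = 21.56 / 5.306 = 4.063 g/cm^3

4.063


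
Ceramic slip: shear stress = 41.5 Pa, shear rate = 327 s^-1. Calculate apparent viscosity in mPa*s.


eta = tau/gamma * 1000 = 41.5/327 * 1000 = 126.9 mPa*s

126.9
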